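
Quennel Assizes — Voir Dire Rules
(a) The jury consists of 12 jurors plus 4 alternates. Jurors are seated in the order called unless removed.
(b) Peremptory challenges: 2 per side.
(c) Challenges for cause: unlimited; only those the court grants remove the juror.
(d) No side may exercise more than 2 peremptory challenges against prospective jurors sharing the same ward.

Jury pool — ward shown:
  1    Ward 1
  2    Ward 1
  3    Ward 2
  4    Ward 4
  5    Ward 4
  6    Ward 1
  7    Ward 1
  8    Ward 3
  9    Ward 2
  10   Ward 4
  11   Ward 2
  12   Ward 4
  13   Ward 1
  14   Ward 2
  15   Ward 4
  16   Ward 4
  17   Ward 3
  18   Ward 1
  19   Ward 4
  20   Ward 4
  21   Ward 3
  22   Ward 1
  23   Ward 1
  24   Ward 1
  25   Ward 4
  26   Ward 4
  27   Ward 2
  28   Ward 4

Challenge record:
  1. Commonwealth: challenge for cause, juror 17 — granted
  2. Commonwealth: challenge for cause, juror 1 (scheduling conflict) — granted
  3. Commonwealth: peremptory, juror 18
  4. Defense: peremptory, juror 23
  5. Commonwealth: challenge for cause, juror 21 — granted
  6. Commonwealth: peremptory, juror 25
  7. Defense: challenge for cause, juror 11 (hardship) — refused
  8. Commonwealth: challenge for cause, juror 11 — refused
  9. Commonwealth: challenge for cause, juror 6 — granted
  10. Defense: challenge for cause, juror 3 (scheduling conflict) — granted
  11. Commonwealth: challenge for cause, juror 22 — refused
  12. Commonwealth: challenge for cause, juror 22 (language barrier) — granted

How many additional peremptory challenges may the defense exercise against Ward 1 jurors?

1

Defense peremptories so far: #23 — 1 of 2 used, 1 left overall.
Against Ward 1: #23 — 1 used; per-ward cap 2 leaves 1.
Binding limit: min(1, 1) = 1.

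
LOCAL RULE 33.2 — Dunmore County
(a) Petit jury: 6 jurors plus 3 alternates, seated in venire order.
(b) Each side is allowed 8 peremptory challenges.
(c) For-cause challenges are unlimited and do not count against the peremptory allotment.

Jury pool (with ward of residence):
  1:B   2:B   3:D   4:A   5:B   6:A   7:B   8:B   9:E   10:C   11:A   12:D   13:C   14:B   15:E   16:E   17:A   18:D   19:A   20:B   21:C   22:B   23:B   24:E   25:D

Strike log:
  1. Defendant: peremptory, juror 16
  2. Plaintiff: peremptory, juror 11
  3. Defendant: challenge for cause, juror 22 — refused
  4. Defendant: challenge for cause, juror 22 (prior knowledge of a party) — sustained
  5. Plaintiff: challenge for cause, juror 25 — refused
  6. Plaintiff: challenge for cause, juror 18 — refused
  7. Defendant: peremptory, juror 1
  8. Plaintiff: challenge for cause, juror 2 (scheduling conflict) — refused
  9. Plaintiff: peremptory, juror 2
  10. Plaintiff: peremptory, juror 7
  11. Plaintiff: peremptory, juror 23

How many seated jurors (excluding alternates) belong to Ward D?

Removed: #1, #2, #7, #11, #16, #22, #23.
Seated jurors 1–6: #3, #4, #5, #6, #8, #9 (alternates #10, #12, #13 not counted).
Of those, in Ward D: #3 → 1.

1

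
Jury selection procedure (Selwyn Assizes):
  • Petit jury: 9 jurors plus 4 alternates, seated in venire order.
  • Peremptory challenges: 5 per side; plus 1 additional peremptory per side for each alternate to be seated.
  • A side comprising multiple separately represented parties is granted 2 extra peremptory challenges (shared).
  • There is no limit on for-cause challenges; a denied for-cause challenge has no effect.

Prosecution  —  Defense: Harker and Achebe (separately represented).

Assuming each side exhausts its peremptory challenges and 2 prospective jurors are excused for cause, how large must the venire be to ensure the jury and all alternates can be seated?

35

Seats to fill: 9 + 4 alternates = 13.
Peremptories — Prosecution: 5 + 1×4 = 9; Defense: 5 + 1×4 + 2 = 11; total 20.
For-cause removals: 2.
Minimum venire: 13 + 20 + 2 = 35.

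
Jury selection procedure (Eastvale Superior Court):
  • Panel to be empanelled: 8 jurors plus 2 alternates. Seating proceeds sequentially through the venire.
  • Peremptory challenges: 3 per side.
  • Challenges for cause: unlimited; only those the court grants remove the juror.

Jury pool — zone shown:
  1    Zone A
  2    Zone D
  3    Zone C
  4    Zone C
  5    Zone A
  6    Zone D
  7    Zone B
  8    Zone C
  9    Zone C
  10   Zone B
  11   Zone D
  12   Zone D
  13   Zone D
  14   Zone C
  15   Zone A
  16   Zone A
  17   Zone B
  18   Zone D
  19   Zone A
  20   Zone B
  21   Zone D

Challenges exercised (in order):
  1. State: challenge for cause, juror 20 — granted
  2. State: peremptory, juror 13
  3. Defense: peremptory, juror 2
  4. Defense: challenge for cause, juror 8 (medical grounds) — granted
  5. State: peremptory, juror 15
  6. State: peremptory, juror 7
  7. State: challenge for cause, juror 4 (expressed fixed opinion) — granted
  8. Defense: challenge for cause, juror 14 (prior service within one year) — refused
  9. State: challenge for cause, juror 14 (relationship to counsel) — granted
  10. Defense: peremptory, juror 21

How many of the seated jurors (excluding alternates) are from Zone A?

Removed: #2, #4, #7, #8, #13, #14, #15, #20, #21.
Seated jurors 1–8: #1, #3, #5, #6, #9, #10, #11, #12 (alternates #16, #17 not counted).
Of those, in Zone A: #1, #5 → 2.

2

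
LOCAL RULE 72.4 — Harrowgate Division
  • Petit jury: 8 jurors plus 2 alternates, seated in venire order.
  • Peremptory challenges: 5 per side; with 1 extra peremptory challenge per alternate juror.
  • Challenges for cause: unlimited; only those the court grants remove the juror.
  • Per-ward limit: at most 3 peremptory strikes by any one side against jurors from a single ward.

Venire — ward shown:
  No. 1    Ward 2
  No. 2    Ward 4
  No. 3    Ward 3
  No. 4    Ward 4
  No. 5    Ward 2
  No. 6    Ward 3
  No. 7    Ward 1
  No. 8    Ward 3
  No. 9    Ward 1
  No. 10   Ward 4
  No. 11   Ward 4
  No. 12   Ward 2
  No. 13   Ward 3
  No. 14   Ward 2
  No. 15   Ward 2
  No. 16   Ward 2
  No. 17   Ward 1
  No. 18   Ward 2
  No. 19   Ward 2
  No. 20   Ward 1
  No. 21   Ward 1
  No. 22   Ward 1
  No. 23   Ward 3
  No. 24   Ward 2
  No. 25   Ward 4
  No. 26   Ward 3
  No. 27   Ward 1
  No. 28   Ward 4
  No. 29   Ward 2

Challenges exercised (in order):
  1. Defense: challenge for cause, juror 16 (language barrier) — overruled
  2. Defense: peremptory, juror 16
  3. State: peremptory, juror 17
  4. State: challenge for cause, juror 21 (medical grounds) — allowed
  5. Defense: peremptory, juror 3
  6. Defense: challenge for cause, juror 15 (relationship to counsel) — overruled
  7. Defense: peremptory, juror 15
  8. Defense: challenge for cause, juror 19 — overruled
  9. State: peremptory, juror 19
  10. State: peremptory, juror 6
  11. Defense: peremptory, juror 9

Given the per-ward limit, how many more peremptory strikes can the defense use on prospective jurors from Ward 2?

1

Defense peremptories so far: #16, #3, #15, #9 — 4 of 7 used, 3 left overall.
Against Ward 2: #16, #15 — 2 used; per-ward cap 3 leaves 1.
Binding limit: min(3, 1) = 1.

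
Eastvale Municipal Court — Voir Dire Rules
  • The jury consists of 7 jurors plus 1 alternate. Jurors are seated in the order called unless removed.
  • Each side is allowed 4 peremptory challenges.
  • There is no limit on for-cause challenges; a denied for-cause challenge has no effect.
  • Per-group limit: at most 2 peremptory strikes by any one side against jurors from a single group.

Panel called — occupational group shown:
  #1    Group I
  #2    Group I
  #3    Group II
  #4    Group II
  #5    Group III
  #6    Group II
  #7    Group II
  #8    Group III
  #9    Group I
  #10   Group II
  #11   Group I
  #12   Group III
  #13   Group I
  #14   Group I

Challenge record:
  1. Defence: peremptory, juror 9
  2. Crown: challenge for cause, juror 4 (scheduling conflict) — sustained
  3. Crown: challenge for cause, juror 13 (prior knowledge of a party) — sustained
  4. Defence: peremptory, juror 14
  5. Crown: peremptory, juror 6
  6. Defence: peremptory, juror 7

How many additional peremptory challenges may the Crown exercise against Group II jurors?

Crown peremptories so far: #6 — 1 of 4 used, 3 left overall.
Against Group II: #6 — 1 used; per-group cap 2 leaves 1.
Binding limit: min(3, 1) = 1.

1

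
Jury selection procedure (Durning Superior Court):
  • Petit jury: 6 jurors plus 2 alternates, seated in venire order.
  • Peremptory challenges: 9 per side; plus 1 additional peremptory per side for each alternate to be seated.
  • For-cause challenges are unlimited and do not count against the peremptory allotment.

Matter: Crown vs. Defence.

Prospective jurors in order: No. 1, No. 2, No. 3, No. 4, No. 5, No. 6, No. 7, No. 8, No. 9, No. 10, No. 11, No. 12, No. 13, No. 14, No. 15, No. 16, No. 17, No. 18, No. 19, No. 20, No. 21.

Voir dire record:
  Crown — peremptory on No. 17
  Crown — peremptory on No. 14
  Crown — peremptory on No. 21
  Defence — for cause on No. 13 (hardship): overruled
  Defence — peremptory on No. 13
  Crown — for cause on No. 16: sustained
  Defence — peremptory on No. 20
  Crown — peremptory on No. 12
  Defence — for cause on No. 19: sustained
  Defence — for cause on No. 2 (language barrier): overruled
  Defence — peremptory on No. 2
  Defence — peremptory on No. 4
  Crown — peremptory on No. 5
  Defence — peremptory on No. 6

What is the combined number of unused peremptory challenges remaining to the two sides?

Crown allotment: 9 base + 1 × 2 alternates = 11. Defence allotment: 9 base + 1 × 2 alternates = 11.
Crown peremptories used: #17, #14, #21, #12, #5 — 5 (the for-cause on #16 doesn't count).
Defence peremptories used: #13, #20, #2, #4, #6 — 5 (for-cause on #13, #19, #2 don't count).
Remaining: (11 − 5) + (11 − 5) = 12.

12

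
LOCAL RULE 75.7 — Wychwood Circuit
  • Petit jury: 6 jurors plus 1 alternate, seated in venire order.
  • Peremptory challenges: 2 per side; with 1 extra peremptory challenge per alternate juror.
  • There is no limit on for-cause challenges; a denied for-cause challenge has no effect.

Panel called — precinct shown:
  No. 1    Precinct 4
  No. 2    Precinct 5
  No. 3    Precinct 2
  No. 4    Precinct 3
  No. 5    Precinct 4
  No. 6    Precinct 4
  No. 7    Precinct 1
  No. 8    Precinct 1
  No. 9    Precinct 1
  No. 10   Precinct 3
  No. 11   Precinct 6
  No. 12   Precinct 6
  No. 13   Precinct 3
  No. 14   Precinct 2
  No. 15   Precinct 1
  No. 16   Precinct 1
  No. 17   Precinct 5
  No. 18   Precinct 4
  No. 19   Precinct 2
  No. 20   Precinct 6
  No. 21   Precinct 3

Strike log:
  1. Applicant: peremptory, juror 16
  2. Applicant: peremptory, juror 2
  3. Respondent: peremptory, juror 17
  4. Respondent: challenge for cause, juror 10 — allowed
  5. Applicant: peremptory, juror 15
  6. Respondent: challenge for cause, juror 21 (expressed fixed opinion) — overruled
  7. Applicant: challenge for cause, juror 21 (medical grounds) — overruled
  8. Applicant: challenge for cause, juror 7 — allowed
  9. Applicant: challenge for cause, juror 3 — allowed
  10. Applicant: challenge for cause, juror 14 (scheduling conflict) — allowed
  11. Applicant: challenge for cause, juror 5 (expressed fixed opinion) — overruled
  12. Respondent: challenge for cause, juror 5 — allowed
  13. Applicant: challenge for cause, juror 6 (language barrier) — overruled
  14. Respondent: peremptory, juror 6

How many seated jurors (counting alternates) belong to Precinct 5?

Removed: #2, #3, #5, #6, #7, #10, #14, #15, #16, #17.
Seated (7 incl. alternates): #1, #4, #8, #9, #11, #12, #13.
None of those are in Precinct 5 → 0.

0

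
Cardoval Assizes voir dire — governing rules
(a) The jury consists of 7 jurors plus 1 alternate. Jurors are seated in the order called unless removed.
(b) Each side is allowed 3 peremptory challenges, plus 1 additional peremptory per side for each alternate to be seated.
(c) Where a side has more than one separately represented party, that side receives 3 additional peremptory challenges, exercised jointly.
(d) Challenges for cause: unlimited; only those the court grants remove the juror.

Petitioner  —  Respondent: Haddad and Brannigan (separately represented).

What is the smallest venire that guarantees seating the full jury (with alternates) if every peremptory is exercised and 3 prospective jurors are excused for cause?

22

Seats to fill: 7 + 1 alternates = 8.
Peremptories — Petitioner: 3 + 1×1 = 4; Respondent: 3 + 1×1 + 3 = 7; total 11.
For-cause removals: 3.
Minimum venire: 8 + 11 + 3 = 22.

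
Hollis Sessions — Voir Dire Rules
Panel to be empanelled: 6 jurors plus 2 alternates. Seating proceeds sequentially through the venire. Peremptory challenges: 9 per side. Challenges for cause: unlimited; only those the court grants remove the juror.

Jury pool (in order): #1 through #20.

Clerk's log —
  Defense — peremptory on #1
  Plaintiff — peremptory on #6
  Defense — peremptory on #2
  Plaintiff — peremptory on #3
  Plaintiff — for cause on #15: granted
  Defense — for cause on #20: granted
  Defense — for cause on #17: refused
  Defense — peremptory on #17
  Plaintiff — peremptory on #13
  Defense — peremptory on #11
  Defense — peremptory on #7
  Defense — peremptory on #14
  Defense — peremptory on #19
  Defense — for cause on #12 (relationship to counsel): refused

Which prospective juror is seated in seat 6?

Removed: #1, #2, #3, #6, #7, #11, #13, #14, #15, #17, #19, #20. (#12 stays — for-cause denied.)
Seating in order: seats 1–6 → #4, #5, #8, #9, #10, #12; alternates → #16, #18.
So seat 6 is #12.

12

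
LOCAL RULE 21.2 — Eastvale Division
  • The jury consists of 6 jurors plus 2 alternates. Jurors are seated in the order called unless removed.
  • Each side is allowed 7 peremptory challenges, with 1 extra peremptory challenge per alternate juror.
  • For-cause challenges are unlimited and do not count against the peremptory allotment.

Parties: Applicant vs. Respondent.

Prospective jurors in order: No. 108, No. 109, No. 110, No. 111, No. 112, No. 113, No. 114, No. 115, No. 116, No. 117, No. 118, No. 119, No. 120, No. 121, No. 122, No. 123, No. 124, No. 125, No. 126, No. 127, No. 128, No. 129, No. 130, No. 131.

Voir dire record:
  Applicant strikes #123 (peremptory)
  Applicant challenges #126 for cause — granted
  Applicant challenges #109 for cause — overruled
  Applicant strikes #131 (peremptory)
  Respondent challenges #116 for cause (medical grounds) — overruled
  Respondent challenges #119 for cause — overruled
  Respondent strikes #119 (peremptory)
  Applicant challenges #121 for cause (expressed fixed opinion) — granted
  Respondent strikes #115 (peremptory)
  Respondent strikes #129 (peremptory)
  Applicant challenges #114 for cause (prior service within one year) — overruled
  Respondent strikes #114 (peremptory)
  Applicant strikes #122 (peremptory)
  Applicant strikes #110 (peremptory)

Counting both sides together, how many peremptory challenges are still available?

Applicant allotment: 7 base + 1 × 2 alternates = 9. Respondent allotment: 7 base + 1 × 2 alternates = 9.
Applicant peremptories used: #123, #131, #122, #110 — 4 (for-cause on #126, #109, #121, #114 don't count).
Respondent peremptories used: #119, #115, #129, #114 — 4 (for-cause on #116, #119 don't count).
Remaining: (9 − 4) + (9 − 4) = 10.

10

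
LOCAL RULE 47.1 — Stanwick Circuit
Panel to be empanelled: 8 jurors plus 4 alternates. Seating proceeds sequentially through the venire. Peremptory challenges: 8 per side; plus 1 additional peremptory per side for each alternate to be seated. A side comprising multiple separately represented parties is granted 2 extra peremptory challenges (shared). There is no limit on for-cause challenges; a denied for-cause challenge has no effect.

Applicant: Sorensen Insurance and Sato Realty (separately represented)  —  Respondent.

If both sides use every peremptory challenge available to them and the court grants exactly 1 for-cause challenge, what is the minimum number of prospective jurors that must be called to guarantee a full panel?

Seats to fill: 8 + 4 alternates = 12.
Peremptories — Applicant: 8 + 1×4 + 2 = 14; Respondent: 8 + 1×4 = 12; total 26.
For-cause removals: 1.
Minimum venire: 12 + 26 + 1 = 39.

39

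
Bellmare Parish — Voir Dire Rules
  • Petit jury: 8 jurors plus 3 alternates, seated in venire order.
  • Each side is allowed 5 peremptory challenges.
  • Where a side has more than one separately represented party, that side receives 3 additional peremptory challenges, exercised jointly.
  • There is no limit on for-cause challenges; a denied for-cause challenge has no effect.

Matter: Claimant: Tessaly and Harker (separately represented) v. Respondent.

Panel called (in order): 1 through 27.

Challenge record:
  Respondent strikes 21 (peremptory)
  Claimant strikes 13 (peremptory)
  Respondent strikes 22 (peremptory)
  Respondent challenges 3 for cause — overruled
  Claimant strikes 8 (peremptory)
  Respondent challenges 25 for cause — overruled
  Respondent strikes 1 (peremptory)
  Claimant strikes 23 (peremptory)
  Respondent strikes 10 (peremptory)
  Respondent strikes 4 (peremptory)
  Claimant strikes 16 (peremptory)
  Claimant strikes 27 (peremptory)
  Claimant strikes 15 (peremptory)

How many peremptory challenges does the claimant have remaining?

2

Claimant allotment: 5 base + 3 multi-party = 8.
Claimant peremptories used: #13, #8, #23, #16, #27, #15 — 6.
Remaining: 8 − 6 = 2.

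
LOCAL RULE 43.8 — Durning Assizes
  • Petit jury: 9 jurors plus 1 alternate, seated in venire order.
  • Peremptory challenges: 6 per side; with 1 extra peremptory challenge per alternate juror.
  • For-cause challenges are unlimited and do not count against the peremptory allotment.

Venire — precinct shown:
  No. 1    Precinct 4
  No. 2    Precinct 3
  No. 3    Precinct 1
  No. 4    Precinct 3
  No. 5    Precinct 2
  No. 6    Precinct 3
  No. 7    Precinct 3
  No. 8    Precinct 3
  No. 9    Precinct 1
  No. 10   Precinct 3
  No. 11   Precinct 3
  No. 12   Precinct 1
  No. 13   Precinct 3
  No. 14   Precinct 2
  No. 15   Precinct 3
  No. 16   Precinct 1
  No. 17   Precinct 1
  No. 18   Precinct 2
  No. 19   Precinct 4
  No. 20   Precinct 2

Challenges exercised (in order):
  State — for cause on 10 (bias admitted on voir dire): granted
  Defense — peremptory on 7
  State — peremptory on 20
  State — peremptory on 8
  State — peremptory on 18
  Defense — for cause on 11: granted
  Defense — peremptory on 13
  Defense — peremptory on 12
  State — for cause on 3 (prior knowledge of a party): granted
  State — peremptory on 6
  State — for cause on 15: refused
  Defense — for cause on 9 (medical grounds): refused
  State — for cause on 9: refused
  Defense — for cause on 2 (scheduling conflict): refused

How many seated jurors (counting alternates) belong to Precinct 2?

Removed: #3, #6, #7, #8, #10, #11, #12, #13, #18, #20.
Seated (10 incl. alternates): #1, #2, #4, #5, #9, #14, #15, #16, #17, #19.
Of those, in Precinct 2: #5, #14 → 2.

2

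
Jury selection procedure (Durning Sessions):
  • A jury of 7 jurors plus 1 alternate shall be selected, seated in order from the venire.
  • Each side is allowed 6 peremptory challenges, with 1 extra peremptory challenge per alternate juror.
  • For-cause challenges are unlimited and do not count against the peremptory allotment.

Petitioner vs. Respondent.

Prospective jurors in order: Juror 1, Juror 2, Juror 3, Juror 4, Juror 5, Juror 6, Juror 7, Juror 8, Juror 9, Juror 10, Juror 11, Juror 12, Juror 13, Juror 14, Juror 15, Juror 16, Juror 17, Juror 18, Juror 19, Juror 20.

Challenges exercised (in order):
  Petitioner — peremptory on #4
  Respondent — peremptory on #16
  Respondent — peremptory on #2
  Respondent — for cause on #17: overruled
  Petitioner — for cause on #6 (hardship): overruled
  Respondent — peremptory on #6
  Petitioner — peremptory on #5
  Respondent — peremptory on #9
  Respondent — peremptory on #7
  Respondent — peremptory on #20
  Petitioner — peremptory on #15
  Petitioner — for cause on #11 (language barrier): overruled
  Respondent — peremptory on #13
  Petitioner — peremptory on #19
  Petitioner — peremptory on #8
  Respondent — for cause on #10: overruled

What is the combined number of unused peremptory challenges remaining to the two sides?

Petitioner allotment: 6 base + 1 × 1 alternate = 7. Respondent allotment: 6 base + 1 × 1 alternate = 7.
Petitioner peremptories used: #4, #5, #15, #19, #8 — 5 (for-cause on #6, #11 don't count).
Respondent peremptories used: #16, #2, #6, #9, #7, #20, #13 — 7 (for-cause on #17, #10 don't count).
Remaining: (7 − 5) + (7 − 7) = 2.

2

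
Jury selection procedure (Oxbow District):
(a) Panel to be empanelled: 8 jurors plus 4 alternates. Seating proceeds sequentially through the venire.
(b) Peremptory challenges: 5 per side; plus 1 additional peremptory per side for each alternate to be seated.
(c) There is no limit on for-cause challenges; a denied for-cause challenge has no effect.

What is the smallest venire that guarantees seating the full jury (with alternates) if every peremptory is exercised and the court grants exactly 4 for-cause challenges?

Seats to fill: 8 + 4 alternates = 12.
Peremptories: 5 + 1×4 = 9 per side × 2 sides = 18.
For-cause removals: 4.
Minimum venire: 12 + 18 + 4 = 34.

34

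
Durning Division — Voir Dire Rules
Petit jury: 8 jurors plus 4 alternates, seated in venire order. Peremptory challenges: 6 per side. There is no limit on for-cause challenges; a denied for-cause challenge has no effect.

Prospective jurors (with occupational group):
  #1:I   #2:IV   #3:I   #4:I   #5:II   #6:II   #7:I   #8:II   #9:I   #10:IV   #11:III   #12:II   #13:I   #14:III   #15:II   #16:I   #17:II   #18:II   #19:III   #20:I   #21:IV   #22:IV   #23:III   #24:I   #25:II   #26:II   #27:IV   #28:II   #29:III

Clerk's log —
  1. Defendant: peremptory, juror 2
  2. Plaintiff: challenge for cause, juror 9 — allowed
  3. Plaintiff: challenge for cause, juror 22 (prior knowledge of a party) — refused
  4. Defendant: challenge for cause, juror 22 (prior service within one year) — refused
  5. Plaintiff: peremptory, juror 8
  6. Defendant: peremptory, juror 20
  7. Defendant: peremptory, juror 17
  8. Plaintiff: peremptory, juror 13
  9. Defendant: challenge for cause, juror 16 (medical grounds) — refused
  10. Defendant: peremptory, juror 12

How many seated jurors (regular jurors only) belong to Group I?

4

Removed: #2, #8, #9, #12, #13, #17, #20.
Seated jurors 1–8: #1, #3, #4, #5, #6, #7, #10, #11 (alternates #14, #15, #16, #18 not counted).
Of those, in Group I: #1, #3, #4, #7 → 4.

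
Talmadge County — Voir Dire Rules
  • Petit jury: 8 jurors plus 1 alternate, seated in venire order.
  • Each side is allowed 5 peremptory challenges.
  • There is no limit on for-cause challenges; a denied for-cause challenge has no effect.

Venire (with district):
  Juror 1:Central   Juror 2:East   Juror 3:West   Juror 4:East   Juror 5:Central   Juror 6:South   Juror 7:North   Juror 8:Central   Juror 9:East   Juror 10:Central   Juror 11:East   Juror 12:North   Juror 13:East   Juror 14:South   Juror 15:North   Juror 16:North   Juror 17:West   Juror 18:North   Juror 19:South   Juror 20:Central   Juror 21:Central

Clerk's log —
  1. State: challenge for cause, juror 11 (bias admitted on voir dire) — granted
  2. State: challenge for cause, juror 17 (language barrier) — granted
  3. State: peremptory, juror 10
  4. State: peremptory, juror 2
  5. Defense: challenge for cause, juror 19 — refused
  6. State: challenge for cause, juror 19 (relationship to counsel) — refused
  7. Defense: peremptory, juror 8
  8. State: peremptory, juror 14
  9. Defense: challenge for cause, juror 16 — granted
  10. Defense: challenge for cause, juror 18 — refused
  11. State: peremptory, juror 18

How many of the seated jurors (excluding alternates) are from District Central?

2

Removed: #2, #8, #10, #11, #14, #16, #17, #18.
Seated jurors 1–8: #1, #3, #4, #5, #6, #7, #9, #12 (alternates #13 not counted).
Of those, in District Central: #1, #5 → 2.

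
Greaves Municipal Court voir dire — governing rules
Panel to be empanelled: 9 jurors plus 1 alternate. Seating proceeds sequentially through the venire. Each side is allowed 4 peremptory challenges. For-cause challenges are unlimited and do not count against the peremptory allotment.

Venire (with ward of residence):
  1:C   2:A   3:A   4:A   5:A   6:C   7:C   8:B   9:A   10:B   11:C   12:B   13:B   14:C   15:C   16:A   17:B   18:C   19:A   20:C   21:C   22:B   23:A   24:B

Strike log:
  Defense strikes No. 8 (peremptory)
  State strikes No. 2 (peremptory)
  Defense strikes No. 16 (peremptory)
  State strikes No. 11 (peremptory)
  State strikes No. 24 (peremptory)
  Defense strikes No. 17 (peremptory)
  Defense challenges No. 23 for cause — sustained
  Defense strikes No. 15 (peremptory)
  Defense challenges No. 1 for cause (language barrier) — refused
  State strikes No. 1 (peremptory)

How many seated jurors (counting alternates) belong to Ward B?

Removed: #1, #2, #8, #11, #15, #16, #17, #23, #24.
Seated (10 incl. alternates): #3, #4, #5, #6, #7, #9, #10, #12, #13, #14.
Of those, in Ward B: #10, #12, #13 → 3.

3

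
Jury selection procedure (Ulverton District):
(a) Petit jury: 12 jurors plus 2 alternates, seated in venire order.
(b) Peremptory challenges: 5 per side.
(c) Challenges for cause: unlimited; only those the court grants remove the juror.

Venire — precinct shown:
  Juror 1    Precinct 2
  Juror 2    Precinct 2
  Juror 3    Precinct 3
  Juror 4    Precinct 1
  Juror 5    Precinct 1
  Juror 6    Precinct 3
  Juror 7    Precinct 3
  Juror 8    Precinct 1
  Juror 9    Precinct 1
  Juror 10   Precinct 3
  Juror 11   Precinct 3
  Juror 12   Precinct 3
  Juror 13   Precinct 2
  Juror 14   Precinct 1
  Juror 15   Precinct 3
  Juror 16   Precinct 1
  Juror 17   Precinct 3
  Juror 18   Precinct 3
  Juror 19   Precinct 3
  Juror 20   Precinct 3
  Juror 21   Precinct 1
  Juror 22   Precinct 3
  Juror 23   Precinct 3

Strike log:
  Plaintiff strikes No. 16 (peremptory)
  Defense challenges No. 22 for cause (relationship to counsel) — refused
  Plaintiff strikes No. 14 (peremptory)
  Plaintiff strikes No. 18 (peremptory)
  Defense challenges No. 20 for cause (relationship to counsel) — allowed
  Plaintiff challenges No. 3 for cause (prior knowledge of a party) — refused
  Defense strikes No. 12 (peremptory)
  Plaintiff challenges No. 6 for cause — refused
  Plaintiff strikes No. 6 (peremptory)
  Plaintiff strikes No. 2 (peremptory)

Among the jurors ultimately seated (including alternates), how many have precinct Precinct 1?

Removed: #2, #6, #12, #14, #16, #18, #20.
Seated (14 incl. alternates): #1, #3, #4, #5, #7, #8, #9, #10, #11, #13, #15, #17, #19, #21.
Of those, in Precinct 1: #4, #5, #8, #9, #21 → 5.

5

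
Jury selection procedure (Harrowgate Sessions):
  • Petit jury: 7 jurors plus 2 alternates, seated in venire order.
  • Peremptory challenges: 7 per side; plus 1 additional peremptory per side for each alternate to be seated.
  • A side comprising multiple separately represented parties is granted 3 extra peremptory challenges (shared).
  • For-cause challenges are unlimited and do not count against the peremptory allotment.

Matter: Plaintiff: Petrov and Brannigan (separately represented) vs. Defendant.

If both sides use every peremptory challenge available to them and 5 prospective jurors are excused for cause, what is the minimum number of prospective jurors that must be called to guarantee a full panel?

Seats to fill: 7 + 2 alternates = 9.
Peremptories — Plaintiff: 7 + 1×2 + 3 = 12; Defendant: 7 + 1×2 = 9; total 21.
For-cause removals: 5.
Minimum venire: 9 + 21 + 5 = 35.

35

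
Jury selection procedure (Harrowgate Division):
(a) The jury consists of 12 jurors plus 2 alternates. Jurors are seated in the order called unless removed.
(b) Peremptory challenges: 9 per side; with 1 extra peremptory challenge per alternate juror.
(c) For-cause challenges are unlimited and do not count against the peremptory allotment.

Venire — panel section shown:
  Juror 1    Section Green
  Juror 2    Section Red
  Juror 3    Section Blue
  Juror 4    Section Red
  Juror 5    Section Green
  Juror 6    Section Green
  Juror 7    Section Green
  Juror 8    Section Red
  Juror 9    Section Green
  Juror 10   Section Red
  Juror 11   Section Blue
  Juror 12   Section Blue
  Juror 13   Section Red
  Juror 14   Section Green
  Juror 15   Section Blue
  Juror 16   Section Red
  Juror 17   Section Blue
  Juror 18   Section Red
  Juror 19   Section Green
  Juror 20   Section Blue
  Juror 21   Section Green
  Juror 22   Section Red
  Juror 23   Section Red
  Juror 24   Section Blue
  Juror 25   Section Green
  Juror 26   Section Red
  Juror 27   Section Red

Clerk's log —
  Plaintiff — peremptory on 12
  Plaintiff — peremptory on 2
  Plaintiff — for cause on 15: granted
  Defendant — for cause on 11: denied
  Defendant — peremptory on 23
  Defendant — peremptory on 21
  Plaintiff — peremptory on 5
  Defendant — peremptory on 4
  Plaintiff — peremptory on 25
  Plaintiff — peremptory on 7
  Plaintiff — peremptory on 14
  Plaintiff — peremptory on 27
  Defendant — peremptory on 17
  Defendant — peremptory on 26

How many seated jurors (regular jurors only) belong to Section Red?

5

Removed: #2, #4, #5, #7, #12, #14, #15, #17, #21, #23, #25, #26, #27.
Seated jurors 1–12: #1, #3, #6, #8, #9, #10, #11, #13, #16, #18, #19, #20 (alternates #22, #24 not counted).
Of those, in Section Red: #8, #10, #13, #16, #18 → 5.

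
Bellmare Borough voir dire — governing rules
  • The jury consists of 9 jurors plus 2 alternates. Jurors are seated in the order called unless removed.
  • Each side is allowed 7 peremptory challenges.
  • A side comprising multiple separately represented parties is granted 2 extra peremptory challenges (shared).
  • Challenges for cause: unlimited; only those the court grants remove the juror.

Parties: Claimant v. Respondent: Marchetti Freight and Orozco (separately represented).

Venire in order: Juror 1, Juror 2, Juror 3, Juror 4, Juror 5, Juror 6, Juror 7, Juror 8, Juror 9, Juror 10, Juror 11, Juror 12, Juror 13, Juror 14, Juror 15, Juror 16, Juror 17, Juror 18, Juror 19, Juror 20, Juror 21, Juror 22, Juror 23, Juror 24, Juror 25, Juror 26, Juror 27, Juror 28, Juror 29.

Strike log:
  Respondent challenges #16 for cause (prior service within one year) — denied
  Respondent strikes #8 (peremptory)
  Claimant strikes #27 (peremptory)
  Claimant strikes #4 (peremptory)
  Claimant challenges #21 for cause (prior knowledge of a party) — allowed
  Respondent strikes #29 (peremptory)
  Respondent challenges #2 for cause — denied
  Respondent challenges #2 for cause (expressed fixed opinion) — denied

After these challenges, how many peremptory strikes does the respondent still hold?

7

Respondent allotment: 7 base + 2 multi-party = 9.
Respondent peremptories used: #8, #29 — 2 (for-cause on #16, #2, #2 don't count).
Remaining: 9 − 2 = 7.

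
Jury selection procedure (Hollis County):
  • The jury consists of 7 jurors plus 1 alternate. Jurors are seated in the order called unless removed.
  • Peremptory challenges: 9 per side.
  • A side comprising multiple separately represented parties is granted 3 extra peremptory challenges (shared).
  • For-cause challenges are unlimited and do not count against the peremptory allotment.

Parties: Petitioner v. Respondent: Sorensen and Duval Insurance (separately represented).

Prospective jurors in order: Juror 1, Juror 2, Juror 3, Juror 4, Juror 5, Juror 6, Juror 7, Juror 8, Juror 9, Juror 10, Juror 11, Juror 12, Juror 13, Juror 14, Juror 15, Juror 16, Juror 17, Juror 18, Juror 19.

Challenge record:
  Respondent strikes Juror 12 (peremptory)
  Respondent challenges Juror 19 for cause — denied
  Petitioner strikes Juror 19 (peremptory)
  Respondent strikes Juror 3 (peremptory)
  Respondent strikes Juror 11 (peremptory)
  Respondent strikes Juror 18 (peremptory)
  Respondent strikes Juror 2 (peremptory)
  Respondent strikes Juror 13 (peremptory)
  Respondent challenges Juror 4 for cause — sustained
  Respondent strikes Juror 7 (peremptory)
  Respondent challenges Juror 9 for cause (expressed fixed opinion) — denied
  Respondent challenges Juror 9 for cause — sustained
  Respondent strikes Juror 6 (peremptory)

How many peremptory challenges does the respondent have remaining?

Respondent allotment: 9 base + 3 multi-party = 12.
Respondent peremptories used: #12, #3, #11, #18, #2, #13, #7, #6 — 8 (for-cause on #19, #4, #9, #9 don't count).
Remaining: 12 − 8 = 4.

4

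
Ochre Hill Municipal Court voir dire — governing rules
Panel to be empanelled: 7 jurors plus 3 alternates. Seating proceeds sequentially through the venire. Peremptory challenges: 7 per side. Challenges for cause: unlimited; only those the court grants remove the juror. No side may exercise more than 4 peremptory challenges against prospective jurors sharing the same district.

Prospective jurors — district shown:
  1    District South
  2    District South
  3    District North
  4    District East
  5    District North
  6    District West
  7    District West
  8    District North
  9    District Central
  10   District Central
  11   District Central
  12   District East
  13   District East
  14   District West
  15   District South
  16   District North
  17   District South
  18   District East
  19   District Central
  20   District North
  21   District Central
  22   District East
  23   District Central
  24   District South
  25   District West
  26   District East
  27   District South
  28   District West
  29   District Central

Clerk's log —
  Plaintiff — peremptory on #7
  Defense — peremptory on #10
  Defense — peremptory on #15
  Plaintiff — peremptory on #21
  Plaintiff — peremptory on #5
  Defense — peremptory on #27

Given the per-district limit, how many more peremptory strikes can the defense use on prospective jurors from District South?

2

Defense peremptories so far: #10, #15, #27 — 3 of 7 used, 4 left overall.
Against District South: #15, #27 — 2 used; per-district cap 4 leaves 2.
Binding limit: min(4, 2) = 2.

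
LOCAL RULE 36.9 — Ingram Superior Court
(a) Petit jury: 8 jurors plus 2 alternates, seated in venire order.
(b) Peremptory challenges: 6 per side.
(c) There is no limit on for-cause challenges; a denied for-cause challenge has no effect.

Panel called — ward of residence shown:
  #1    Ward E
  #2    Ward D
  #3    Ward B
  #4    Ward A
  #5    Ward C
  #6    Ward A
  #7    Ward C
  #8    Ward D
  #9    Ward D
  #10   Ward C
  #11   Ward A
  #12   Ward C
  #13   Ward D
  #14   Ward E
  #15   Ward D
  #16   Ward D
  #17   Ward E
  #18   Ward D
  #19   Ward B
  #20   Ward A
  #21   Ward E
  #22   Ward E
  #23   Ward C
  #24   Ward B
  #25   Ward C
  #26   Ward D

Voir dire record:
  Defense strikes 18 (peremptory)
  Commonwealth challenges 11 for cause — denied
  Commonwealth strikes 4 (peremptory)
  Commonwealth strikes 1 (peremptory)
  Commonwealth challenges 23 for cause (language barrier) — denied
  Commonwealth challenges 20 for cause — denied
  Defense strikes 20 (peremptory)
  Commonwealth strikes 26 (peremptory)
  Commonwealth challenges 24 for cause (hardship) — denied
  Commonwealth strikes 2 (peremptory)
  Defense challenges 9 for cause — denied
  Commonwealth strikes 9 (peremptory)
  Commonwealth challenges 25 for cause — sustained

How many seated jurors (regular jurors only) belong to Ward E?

0

Removed: #1, #2, #4, #9, #18, #20, #25, #26.
Seated jurors 1–8: #3, #5, #6, #7, #8, #10, #11, #12 (alternates #13, #14 not counted).
None of those are in Ward E → 0.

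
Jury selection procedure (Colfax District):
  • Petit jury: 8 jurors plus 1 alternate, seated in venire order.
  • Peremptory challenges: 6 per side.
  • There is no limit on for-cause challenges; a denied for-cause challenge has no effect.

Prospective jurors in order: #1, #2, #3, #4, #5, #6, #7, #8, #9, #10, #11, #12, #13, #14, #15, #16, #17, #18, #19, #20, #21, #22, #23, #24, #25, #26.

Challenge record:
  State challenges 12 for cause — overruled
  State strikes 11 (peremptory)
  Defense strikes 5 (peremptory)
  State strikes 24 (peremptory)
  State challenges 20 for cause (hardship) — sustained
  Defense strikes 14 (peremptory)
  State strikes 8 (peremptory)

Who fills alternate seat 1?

12

Removed: #5, #8, #11, #14, #20, #24. (#12 stays — for-cause denied.)
Seating in order: seats 1–8 → #1, #2, #3, #4, #6, #7, #9, #10; alternates → #12.
So alternate 1 is #12.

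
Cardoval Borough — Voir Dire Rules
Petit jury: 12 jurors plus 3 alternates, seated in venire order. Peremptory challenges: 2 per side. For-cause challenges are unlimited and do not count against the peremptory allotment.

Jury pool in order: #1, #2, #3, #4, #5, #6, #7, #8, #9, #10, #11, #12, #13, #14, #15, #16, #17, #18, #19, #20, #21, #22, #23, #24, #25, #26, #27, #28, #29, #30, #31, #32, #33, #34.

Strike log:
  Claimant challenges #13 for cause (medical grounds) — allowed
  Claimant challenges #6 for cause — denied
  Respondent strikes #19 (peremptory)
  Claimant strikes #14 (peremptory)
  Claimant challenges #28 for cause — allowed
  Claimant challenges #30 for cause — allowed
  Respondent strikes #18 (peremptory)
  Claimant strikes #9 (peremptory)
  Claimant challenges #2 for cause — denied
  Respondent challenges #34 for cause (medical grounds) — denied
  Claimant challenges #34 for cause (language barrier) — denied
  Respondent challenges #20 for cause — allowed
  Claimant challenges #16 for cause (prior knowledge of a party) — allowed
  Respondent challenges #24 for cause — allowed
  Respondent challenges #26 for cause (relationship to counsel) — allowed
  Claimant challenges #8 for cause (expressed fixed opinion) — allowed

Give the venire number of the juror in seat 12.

17

Removed: #8, #9, #13, #14, #16, #18, #19, #20, #24, #26, #28, #30. (#2, #6, #34 stay — for-cause denied.)
Seating in order: seats 1–12 → #1, #2, #3, #4, #5, #6, #7, #10, #11, #12, #15, #17; alternates → #21, #22, #23.
So seat 12 is #17.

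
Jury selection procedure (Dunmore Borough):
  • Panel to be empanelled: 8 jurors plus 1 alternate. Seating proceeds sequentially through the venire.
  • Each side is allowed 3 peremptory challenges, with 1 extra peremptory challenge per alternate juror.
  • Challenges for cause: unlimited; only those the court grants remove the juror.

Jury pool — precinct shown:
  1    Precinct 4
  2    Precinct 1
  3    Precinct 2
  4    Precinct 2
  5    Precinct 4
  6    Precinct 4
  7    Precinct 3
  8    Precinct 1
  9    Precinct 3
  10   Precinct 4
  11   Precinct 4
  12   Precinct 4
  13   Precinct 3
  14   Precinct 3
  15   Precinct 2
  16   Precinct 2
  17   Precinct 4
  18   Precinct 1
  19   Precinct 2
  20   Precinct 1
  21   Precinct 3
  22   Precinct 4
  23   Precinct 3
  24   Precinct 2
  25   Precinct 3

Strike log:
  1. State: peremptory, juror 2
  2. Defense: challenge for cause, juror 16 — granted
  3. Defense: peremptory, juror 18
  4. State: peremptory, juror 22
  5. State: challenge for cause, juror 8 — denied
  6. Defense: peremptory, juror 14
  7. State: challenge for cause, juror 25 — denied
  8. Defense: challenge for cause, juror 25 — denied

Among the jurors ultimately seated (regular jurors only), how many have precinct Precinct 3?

2

Removed: #2, #14, #16, #18, #22.
Seated jurors 1–8: #1, #3, #4, #5, #6, #7, #8, #9 (alternates #10 not counted).
Of those, in Precinct 3: #7, #9 → 2.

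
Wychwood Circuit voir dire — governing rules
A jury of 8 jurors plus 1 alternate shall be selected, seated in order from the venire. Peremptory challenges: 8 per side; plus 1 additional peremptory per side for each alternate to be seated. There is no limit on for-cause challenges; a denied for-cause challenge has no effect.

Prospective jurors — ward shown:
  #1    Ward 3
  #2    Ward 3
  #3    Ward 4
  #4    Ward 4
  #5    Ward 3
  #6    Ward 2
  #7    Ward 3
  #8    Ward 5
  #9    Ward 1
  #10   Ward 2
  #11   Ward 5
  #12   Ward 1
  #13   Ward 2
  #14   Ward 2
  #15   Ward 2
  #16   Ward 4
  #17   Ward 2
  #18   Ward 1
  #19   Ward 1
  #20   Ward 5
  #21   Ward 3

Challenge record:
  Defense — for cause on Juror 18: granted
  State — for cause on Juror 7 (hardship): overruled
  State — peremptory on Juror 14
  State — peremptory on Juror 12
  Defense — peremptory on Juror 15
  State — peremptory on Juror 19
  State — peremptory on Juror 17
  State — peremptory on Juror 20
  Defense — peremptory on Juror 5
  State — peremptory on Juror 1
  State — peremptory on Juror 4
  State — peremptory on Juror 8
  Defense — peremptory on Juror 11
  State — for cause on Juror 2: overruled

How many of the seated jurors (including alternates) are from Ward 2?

3

Removed: #1, #4, #5, #8, #11, #12, #14, #15, #17, #18, #19, #20.
Seated (9 incl. alternates): #2, #3, #6, #7, #9, #10, #13, #16, #21.
Of those, in Ward 2: #6, #10, #13 → 3.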